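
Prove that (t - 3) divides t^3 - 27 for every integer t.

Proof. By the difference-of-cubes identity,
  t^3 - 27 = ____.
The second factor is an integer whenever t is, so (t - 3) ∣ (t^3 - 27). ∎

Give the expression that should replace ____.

a^3 - b^3 = (a - b)(a^2 + ab + b^2). With a = t, b = 3:
t^3 - 27 = (t - 3)(t^2 + 3t + 9).

(t - 3)(t^2 + 3t + 9)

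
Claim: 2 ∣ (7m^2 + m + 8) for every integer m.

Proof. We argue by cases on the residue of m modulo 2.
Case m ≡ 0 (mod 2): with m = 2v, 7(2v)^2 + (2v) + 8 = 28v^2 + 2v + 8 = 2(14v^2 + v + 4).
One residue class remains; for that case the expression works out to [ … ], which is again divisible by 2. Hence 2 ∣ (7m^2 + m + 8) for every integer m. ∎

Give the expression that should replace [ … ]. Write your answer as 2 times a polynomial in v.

Only m ≡ 1 (mod 2) is unaccounted for. Put m = 2v+1:
7(2v+1)^2 + (2v+1) + 8 expands to 28v^2 + 30v + 16,
and factoring out 2 leaves 2(14v^2 + 15v + 8).

2(14v^2 + 15v + 8)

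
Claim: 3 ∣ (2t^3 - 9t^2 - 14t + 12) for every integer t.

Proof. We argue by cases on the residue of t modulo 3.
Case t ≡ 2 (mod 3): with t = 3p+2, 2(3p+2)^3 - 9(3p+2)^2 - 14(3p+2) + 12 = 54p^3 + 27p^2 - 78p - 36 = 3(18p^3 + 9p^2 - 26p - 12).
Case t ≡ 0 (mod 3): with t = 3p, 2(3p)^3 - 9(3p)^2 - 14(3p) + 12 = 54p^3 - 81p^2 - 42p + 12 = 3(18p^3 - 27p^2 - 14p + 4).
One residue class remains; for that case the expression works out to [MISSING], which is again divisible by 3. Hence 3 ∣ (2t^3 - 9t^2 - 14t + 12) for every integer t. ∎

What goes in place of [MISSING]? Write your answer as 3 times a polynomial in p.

Only t ≡ 1 (mod 3) is unaccounted for. Put t = 3p+1:
2(3p+1)^3 - 9(3p+1)^2 - 14(3p+1) + 12 expands to 54p^3 - 27p^2 - 78p - 9,
and factoring out 3 leaves 3(18p^3 - 9p^2 - 26p - 3).

3(18p^3 - 9p^2 - 26p - 3)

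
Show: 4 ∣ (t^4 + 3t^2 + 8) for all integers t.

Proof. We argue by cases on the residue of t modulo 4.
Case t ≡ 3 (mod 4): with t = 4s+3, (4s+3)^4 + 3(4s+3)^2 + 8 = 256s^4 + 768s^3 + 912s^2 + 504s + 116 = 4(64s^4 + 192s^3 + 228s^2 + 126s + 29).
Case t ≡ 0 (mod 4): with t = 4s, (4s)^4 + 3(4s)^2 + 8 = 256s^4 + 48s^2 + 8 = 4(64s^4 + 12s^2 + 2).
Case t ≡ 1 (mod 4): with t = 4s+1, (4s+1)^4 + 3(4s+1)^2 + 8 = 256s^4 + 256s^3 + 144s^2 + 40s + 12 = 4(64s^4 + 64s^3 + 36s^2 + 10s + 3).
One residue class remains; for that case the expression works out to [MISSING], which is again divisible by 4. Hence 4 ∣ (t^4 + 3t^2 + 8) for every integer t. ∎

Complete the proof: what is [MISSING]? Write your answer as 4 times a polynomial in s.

4(64s^4 + 128s^3 + 108s^2 + 44s + 9)

Only t ≡ 2 (mod 4) is unaccounted for. Put t = 4s+2:
(4s+2)^4 + 3(4s+2)^2 + 8 expands to 256s^4 + 512s^3 + 432s^2 + 176s + 36,
and factoring out 4 leaves 4(64s^4 + 128s^3 + 108s^2 + 44s + 9).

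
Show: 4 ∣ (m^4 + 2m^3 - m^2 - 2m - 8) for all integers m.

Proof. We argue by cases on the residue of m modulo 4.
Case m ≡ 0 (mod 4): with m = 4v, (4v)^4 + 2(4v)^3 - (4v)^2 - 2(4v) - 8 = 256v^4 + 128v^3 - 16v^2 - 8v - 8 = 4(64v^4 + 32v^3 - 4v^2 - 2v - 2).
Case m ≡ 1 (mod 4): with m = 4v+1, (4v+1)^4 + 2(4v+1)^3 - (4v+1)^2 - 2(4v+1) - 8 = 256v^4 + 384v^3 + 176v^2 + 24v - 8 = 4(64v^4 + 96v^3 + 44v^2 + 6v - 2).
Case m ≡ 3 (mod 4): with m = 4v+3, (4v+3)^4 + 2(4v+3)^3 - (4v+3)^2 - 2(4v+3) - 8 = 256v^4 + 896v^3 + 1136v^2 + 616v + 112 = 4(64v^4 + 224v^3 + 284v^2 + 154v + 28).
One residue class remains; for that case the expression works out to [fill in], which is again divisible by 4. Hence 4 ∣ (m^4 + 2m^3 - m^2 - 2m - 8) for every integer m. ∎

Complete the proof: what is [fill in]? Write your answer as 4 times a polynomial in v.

4(64v^4 + 160v^3 + 140v^2 + 50v + 4)

The residues treated are {0, 1, 3}, so the missing case is m ≡ 2 (mod 4); write m = 4v+2.
Then (4v+2)^4 + 2(4v+2)^3 - (4v+2)^2 - 2(4v+2) - 8 = 256v^4 + 640v^3 + 560v^2 + 200v + 16 = 4(64v^4 + 160v^3 + 140v^2 + 50v + 4).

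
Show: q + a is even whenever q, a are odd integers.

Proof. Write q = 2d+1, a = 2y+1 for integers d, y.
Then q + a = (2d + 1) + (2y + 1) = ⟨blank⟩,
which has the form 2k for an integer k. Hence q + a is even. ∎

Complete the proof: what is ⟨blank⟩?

2(d + y + 1)

Expanding: (2d + 1) + (2y + 1) = 2d + 2y + 2.
Every term is even; pulling out the factor of 2 gives 2(d + y + 1).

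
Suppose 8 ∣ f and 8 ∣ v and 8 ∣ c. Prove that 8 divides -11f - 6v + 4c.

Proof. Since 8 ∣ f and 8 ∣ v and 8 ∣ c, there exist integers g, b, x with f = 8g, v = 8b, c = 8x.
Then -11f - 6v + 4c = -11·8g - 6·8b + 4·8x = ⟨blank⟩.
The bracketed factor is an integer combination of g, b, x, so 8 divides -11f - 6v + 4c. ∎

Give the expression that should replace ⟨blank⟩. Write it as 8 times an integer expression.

Each term has a factor of 8: -11·8g - 6·8b + 4·8x = 8·(-6b - 11g + 4x).
Since -6b - 11g + 4x is an integer, 8 ∣ (-11f - 6v + 4c).

8(-6b - 11g + 4x)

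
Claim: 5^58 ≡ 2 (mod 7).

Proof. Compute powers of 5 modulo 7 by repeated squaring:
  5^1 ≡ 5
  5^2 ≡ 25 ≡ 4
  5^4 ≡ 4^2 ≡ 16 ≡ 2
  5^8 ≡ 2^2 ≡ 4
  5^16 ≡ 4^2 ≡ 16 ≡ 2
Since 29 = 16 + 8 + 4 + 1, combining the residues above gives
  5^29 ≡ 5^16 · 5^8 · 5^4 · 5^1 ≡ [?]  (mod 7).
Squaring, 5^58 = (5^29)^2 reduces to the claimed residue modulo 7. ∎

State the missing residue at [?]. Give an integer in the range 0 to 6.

3

5^16 · 5^8 · 5^4 · 5^1 ≡ 2 · 4 · 2 · 5 = 80.
80 mod 7 = 3, so 5^29 ≡ 3 (mod 7).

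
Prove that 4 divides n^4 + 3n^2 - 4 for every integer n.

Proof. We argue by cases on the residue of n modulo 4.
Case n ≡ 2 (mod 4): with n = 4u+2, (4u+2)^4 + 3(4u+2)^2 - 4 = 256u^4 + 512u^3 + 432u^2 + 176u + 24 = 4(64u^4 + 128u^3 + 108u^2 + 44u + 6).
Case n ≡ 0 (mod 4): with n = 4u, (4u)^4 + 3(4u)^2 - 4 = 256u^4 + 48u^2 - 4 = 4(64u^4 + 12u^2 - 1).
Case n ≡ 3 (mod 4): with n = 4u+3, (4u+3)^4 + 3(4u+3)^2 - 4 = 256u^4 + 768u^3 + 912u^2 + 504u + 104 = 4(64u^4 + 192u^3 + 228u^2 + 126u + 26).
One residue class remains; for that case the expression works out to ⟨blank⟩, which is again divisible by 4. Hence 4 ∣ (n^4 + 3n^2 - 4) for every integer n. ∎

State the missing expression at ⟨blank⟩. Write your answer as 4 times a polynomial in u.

Only n ≡ 1 (mod 4) is unaccounted for. Put n = 4u+1:
(4u+1)^4 + 3(4u+1)^2 - 4 expands to 256u^4 + 256u^3 + 144u^2 + 40u,
and factoring out 4 leaves 4(64u^4 + 64u^3 + 36u^2 + 10u).

4(64u^4 + 64u^3 + 36u^2 + 10u)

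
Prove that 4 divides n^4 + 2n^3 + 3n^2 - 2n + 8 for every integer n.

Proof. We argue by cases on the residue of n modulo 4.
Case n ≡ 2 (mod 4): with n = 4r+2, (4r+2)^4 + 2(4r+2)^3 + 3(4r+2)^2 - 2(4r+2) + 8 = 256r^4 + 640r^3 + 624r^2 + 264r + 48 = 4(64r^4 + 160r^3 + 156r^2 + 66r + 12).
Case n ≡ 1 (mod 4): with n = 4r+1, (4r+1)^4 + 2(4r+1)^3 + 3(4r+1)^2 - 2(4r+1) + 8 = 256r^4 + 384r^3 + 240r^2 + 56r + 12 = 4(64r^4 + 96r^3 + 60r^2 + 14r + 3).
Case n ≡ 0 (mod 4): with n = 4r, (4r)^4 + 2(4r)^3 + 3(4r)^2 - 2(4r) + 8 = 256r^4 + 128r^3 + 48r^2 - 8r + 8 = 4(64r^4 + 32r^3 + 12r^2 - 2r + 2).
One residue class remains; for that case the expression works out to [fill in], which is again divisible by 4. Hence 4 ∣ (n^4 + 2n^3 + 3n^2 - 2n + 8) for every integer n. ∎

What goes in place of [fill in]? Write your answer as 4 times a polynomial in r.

Only n ≡ 3 (mod 4) is unaccounted for. Put n = 4r+3:
(4r+3)^4 + 2(4r+3)^3 + 3(4r+3)^2 - 2(4r+3) + 8 expands to 256r^4 + 896r^3 + 1200r^2 + 712r + 164,
and factoring out 4 leaves 4(64r^4 + 224r^3 + 300r^2 + 178r + 41).

4(64r^4 + 224r^3 + 300r^2 + 178r + 41)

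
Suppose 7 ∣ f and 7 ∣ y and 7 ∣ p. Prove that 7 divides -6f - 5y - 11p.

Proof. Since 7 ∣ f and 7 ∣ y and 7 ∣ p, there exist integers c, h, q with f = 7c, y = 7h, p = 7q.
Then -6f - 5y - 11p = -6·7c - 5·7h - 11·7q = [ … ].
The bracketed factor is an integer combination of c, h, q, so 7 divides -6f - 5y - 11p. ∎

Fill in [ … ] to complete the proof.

Each term has a factor of 7: -6·7c - 5·7h - 11·7q = 7·(-6c - 5h - 11q).
Since -6c - 5h - 11q is an integer, 7 ∣ (-6f - 5y - 11p).

7(-6c - 5h - 11q)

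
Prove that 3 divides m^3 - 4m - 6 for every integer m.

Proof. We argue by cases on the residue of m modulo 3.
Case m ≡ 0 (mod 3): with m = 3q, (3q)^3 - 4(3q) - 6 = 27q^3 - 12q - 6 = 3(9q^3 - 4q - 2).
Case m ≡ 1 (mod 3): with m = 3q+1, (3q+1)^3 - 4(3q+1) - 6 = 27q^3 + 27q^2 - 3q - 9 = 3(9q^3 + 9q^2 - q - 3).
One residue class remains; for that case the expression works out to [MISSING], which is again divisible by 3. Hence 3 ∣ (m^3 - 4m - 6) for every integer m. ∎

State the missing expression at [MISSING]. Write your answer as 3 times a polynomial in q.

The residues treated are {0, 1}, so the missing case is m ≡ 2 (mod 3); write m = 3q+2.
Then (3q+2)^3 - 4(3q+2) - 6 = 27q^3 + 54q^2 + 24q - 6 = 3(9q^3 + 18q^2 + 8q - 2).

3(9q^3 + 18q^2 + 8q - 2)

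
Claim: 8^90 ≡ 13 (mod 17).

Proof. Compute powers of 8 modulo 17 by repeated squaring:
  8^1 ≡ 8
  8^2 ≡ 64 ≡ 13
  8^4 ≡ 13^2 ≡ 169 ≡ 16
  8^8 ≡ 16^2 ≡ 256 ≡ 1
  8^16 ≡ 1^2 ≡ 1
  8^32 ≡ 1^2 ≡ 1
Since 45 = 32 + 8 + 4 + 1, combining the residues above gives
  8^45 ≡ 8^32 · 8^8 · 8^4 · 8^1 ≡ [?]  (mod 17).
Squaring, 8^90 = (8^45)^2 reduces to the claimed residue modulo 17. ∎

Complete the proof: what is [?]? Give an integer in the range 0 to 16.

Multiply the listed residues: 1 · 1 · 16 · 8 = 1 → 16 → 128.
Reducing modulo 17: 128 = 7·17 + 9, so 8^45 ≡ 9.

9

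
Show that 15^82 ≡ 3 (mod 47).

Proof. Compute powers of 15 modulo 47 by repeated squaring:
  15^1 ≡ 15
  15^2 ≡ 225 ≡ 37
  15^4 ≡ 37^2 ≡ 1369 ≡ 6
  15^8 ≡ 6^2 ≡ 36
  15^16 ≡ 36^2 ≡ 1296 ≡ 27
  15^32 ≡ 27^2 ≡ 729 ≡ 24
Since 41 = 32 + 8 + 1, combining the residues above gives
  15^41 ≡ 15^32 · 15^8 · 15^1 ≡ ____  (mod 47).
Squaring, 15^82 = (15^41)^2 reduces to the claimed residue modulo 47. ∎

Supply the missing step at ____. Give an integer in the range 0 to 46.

35

Multiply the listed residues: 24 · 36 · 15 = 864 → 12960.
Reducing modulo 47: 12960 = 275·47 + 35, so 15^41 ≡ 35.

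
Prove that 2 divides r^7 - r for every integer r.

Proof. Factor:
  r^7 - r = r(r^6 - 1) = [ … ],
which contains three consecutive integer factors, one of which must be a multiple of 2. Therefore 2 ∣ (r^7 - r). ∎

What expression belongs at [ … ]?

(r - 1)r(r + 1)(r^4 + r^2 + 1)

r^6 - 1 = (r^2 - 1)(r^4 + r^2 + 1), and r^2 - 1 = (r-1)(r+1).
So r(r^6 - 1) = (r - 1)r(r + 1)(r^4 + r^2 + 1).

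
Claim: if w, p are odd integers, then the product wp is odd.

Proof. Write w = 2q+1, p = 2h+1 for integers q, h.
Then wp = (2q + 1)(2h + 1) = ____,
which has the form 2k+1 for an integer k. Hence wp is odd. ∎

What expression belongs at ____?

2(2hq + h + q) + 1

Expanding: (2q + 1)(2h + 1) = 4hq + 2h + 2q + 1.
Every term except the constant is even, so this is 2(2hq + h + q) + 1,
and 2hq + h + q ∈ ℤ gives the required form.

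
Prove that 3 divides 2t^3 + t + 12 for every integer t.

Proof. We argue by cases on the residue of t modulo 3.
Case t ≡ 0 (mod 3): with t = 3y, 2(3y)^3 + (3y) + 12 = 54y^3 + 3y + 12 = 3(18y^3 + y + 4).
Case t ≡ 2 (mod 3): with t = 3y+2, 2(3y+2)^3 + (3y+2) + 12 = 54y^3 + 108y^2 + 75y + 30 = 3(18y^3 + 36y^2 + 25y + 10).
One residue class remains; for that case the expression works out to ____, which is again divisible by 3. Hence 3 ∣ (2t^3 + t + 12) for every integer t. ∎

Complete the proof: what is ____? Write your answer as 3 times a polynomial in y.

The residues treated are {0, 2}, so the missing case is t ≡ 1 (mod 3); write t = 3y+1.
Then 2(3y+1)^3 + (3y+1) + 12 = 54y^3 + 54y^2 + 21y + 15 = 3(18y^3 + 18y^2 + 7y + 5).

3(18y^3 + 18y^2 + 7y + 5)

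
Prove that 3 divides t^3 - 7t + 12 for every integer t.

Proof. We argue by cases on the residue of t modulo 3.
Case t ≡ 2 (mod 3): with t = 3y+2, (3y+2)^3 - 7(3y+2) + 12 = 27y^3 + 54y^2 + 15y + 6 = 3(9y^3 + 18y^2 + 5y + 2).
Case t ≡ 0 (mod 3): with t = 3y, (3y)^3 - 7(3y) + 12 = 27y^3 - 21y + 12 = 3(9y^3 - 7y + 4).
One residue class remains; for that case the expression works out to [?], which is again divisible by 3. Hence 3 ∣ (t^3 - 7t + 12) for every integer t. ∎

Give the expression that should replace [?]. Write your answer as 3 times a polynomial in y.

The residues treated are {2, 0}, so the missing case is t ≡ 1 (mod 3); write t = 3y+1.
Then (3y+1)^3 - 7(3y+1) + 12 = 27y^3 + 27y^2 - 12y + 6 = 3(9y^3 + 9y^2 - 4y + 2).

3(9y^3 + 9y^2 - 4y + 2)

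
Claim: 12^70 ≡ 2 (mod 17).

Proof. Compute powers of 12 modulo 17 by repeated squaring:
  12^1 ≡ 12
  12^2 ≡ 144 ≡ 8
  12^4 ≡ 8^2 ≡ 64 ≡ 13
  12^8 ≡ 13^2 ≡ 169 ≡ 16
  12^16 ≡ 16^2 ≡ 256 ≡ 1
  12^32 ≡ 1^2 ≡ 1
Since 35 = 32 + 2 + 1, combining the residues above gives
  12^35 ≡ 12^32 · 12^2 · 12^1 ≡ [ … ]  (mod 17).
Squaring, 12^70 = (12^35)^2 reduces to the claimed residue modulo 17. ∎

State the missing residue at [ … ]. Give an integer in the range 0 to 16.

11

Multiply the listed residues: 1 · 8 · 12 = 8 → 96.
Reducing modulo 17: 96 = 5·17 + 11, so 12^35 ≡ 11.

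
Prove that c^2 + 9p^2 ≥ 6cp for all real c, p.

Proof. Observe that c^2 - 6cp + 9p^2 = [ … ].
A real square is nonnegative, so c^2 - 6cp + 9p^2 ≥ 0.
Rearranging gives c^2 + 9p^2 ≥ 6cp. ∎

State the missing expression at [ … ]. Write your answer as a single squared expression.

(c - 3p)^2

c^2 - 6cp + 9p^2 is a perfect-square trinomial: the outer terms are (c)^2 and (3p)^2, and the cross term is -2·c·3p.
So c^2 - 6cp + 9p^2 = (c - 3p)^2 ≥ 0.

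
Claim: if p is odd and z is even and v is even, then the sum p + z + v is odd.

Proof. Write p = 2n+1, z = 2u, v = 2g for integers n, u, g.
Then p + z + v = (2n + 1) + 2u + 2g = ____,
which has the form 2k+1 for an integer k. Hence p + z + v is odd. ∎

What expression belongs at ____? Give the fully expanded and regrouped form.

(2n + 1) + 2u + 2g = 2g + 2n + 2u + 1
= 2(g + n + u) + 1.
Since g + n + u is an integer, the sum is of the form 2k+1 for an integer k.

2(g + n + u) + 1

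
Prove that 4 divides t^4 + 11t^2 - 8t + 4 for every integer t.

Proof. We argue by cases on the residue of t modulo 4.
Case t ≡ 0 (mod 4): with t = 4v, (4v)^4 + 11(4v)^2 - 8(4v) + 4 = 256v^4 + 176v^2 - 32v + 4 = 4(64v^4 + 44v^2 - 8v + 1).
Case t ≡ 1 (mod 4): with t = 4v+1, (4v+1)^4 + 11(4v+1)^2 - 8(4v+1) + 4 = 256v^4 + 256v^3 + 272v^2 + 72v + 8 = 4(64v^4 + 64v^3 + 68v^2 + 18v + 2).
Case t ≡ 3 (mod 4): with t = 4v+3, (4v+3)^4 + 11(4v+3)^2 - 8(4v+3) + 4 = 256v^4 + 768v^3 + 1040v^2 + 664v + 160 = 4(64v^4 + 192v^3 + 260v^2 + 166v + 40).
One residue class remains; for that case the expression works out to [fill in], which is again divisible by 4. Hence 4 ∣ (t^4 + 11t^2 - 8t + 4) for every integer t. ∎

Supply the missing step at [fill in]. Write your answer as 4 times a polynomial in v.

4(64v^4 + 128v^3 + 140v^2 + 68v + 12)

Only t ≡ 2 (mod 4) is unaccounted for. Put t = 4v+2:
(4v+2)^4 + 11(4v+2)^2 - 8(4v+2) + 4 expands to 256v^4 + 512v^3 + 560v^2 + 272v + 48,
and factoring out 4 leaves 4(64v^4 + 128v^3 + 140v^2 + 68v + 12).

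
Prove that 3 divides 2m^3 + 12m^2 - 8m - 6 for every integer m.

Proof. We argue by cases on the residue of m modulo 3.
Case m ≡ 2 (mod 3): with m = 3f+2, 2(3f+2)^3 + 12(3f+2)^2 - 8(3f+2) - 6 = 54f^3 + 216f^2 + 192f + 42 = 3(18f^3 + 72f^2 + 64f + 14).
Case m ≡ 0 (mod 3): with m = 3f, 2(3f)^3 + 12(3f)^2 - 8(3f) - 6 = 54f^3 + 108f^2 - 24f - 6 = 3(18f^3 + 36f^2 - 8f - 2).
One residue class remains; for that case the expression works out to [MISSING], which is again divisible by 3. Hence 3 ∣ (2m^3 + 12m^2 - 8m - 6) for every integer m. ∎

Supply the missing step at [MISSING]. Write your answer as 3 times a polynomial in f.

Only m ≡ 1 (mod 3) is unaccounted for. Put m = 3f+1:
2(3f+1)^3 + 12(3f+1)^2 - 8(3f+1) - 6 expands to 54f^3 + 162f^2 + 66f,
and factoring out 3 leaves 3(18f^3 + 54f^2 + 22f).

3(18f^3 + 54f^2 + 22f)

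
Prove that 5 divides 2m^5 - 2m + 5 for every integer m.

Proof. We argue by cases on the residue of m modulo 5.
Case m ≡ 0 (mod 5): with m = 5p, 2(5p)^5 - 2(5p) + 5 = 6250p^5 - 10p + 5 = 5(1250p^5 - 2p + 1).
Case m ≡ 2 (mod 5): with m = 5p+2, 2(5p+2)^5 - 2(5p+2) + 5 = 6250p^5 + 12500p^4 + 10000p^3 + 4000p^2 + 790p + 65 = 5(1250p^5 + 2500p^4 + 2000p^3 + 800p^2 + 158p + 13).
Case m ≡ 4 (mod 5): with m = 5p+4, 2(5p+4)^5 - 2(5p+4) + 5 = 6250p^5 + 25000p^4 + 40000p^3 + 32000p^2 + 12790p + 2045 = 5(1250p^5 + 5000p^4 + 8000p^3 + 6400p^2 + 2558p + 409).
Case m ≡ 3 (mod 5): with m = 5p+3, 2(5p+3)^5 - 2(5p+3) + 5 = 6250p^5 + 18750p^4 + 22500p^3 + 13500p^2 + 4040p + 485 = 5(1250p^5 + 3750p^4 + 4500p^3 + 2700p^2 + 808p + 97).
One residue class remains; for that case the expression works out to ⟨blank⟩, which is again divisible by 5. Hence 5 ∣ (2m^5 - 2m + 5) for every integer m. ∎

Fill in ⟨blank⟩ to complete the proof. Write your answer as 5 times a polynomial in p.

5(1250p^5 + 1250p^4 + 500p^3 + 100p^2 + 8p + 1)

The residues treated are {0, 2, 4, 3}, so the missing case is m ≡ 1 (mod 5); write m = 5p+1.
Then 2(5p+1)^5 - 2(5p+1) + 5 = 6250p^5 + 6250p^4 + 2500p^3 + 500p^2 + 40p + 5 = 5(1250p^5 + 1250p^4 + 500p^3 + 100p^2 + 8p + 1).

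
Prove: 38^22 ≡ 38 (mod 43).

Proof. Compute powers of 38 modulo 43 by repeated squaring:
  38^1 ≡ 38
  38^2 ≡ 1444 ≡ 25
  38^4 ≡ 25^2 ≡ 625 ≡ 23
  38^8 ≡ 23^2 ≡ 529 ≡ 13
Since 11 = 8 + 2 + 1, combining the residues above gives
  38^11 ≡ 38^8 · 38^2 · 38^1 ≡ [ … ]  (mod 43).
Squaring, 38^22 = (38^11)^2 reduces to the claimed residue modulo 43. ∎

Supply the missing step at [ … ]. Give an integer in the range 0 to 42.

9

38^8 · 38^2 · 38^1 ≡ 13 · 25 · 38 = 12350.
12350 mod 43 = 9, so 38^11 ≡ 9 (mod 43).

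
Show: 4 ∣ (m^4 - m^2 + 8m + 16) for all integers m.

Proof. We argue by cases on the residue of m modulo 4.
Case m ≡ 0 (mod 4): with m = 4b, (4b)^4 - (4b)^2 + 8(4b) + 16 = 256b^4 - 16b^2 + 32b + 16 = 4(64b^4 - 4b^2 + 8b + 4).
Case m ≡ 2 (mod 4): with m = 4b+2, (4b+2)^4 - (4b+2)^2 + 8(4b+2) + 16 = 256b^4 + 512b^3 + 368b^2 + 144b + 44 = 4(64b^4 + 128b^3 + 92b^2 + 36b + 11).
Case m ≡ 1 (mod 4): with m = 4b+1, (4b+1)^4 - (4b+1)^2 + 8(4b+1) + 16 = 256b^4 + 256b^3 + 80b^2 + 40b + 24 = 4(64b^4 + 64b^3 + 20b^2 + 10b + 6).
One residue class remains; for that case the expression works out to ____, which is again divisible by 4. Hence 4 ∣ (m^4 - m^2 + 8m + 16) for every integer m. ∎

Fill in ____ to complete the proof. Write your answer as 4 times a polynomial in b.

4(64b^4 + 192b^3 + 212b^2 + 110b + 28)

The residues treated are {0, 2, 1}, so the missing case is m ≡ 3 (mod 4); write m = 4b+3.
Then (4b+3)^4 - (4b+3)^2 + 8(4b+3) + 16 = 256b^4 + 768b^3 + 848b^2 + 440b + 112 = 4(64b^4 + 192b^3 + 212b^2 + 110b + 28).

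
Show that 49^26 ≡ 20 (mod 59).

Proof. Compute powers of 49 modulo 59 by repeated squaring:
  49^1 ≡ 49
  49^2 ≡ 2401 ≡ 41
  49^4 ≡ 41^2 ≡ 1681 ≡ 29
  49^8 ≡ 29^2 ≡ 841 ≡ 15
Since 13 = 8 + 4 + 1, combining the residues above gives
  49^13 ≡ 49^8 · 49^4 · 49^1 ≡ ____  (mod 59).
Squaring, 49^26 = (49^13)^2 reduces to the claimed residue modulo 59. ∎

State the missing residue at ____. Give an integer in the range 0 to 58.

16

Multiply the listed residues: 15 · 29 · 49 = 435 → 21315.
Reducing modulo 59: 21315 = 361·59 + 16, so 49^13 ≡ 16.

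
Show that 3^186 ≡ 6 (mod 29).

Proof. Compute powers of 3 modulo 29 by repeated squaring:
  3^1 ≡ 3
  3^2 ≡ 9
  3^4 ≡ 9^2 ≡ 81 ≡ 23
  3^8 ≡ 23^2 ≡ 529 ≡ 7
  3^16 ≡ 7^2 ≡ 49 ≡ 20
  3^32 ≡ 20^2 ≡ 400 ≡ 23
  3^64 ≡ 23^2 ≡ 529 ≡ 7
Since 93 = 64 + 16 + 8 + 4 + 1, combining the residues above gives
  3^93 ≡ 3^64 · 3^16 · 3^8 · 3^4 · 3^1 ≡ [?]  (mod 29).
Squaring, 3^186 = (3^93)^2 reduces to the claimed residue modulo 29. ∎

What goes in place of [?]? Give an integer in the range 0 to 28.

3^64 · 3^16 · 3^8 · 3^4 · 3^1 ≡ 7 · 20 · 7 · 23 · 3 = 67620.
67620 mod 29 = 21, so 3^93 ≡ 21 (mod 29).

21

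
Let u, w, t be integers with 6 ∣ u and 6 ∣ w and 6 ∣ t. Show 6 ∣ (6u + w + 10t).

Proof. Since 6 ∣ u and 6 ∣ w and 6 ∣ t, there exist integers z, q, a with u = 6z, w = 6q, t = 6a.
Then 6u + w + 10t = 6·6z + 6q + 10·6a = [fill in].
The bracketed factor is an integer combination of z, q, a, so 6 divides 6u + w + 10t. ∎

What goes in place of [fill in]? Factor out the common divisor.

6(10a + q + 6z)

Pull the common 6 out of every term: 6·6z + 6q + 10·6a = 6(10a + q + 6z).
10a + q + 6z is an integer, which exhibits the divisibility.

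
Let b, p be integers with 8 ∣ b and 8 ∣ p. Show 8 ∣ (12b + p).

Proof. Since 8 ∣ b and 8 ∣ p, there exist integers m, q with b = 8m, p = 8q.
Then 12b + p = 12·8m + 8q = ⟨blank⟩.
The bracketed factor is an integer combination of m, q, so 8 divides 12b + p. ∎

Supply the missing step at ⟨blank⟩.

Each term has a factor of 8: 12·8m + 8q = 8·(12m + q).
Since 12m + q is an integer, 8 ∣ (12b + p).

8(12m + q)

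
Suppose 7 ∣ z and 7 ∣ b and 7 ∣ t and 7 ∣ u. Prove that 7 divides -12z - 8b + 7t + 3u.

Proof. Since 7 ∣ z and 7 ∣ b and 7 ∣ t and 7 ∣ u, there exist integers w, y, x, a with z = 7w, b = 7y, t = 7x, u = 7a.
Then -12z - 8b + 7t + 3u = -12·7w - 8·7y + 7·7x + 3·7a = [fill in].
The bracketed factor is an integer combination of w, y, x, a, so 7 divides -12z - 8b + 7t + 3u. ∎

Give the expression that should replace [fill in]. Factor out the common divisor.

7(3a - 12w + 7x - 8y)

Each term has a factor of 7: -12·7w - 8·7y + 7·7x + 3·7a = 7·(3a - 12w + 7x - 8y).
Since 3a - 12w + 7x - 8y is an integer, 7 ∣ (-12z - 8b + 7t + 3u).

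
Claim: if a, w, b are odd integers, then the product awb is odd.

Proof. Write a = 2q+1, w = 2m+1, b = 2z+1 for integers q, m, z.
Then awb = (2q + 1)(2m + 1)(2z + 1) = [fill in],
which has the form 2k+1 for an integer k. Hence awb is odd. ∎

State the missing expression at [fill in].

2(4mqz + 2mq + 2mz + m + 2qz + q + z) + 1

Expanding: (2q + 1)(2m + 1)(2z + 1) = 8mqz + 4mq + 4mz + 2m + 4qz + 2q + 2z + 1.
Every term except the constant is even, so this is 2(4mqz + 2mq + 2mz + m + 2qz + q + z) + 1,
and 4mqz + 2mq + 2mz + m + 2qz + q + z ∈ ℤ gives the required form.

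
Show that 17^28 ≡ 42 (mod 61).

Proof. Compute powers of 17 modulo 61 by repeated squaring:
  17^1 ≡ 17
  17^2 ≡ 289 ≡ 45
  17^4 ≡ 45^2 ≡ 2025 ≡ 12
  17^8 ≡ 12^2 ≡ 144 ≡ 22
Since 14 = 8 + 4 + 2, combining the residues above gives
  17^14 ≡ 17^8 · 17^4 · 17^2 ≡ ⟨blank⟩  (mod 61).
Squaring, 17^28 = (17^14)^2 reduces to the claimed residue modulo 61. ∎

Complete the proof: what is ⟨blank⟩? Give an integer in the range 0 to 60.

46

17^8 · 17^4 · 17^2 ≡ 22 · 12 · 45 = 11880.
11880 mod 61 = 46, so 17^14 ≡ 46 (mod 61).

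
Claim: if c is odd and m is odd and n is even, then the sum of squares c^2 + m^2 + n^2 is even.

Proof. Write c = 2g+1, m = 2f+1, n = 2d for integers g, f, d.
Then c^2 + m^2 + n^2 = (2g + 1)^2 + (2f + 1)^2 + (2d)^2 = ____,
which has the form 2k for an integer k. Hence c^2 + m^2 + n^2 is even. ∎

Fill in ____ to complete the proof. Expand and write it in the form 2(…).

2(2d^2 + 2f^2 + 2f + 2g^2 + 2g + 1)

(2g + 1)^2 + (2f + 1)^2 + (2d)^2 = 4d^2 + 4f^2 + 4f + 4g^2 + 4g + 2
= 2(2d^2 + 2f^2 + 2f + 2g^2 + 2g + 1).
Since 2d^2 + 2f^2 + 2f + 2g^2 + 2g + 1 is an integer, the sum of squares is of the form 2k for an integer k.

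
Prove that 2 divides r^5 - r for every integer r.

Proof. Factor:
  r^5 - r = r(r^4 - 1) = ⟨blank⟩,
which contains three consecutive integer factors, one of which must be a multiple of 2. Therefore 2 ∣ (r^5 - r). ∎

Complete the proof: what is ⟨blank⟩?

(r - 1)r(r + 1)(r^2 + 1)

r^4 - 1 = (r^2 - 1)(r^2 + 1), and r^2 - 1 = (r-1)(r+1).
So r(r^4 - 1) = (r - 1)r(r + 1)(r^2 + 1).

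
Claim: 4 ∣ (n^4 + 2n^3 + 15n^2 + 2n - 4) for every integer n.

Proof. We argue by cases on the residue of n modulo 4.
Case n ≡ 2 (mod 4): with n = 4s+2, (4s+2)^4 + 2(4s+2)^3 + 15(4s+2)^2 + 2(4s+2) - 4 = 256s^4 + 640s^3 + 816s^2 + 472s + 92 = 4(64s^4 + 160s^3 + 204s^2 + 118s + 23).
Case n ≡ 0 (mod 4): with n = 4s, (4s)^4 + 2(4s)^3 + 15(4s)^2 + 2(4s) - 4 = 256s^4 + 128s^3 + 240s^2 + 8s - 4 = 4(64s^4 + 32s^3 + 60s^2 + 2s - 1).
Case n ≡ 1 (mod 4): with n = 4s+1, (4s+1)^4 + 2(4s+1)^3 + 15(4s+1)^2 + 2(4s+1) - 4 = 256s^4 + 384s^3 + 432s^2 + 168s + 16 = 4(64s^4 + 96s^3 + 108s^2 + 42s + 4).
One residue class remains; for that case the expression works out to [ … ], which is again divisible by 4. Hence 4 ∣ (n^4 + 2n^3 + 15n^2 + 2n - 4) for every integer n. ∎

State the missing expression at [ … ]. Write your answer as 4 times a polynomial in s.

4(64s^4 + 224s^3 + 348s^2 + 254s + 68)

The residues treated are {2, 0, 1}, so the missing case is n ≡ 3 (mod 4); write n = 4s+3.
Then (4s+3)^4 + 2(4s+3)^3 + 15(4s+3)^2 + 2(4s+3) - 4 = 256s^4 + 896s^3 + 1392s^2 + 1016s + 272 = 4(64s^4 + 224s^3 + 348s^2 + 254s + 68).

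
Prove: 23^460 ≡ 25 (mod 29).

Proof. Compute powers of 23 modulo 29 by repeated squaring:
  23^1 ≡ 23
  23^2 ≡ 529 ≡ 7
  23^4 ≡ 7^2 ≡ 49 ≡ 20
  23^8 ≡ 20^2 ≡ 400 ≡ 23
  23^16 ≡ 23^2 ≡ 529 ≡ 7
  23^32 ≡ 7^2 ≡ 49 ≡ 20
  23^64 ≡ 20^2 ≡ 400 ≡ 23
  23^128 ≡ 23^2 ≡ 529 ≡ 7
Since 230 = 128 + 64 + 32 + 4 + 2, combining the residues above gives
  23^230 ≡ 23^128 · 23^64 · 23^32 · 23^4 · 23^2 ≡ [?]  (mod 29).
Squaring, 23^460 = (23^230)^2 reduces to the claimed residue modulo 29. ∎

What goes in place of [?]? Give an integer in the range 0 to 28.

24

23^128 · 23^64 · 23^32 · 23^4 · 23^2 ≡ 7 · 23 · 20 · 20 · 7 = 450800.
450800 mod 29 = 24, so 23^230 ≡ 24 (mod 29).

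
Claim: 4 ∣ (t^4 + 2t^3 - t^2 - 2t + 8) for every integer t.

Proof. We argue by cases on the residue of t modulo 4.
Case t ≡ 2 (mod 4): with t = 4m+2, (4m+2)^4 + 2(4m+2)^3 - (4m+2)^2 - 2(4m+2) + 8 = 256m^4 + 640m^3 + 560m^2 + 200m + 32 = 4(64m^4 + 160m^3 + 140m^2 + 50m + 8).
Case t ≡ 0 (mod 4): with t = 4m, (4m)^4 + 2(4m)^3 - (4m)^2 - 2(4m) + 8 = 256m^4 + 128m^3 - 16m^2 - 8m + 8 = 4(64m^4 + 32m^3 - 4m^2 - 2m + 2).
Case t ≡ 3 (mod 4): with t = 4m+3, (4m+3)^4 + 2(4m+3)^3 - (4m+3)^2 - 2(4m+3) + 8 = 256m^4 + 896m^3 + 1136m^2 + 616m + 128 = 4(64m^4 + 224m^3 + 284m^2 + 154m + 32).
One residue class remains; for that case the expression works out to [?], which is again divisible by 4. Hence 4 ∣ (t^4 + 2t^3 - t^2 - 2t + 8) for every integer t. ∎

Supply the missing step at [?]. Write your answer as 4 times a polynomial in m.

4(64m^4 + 96m^3 + 44m^2 + 6m + 2)

The residues treated are {2, 0, 3}, so the missing case is t ≡ 1 (mod 4); write t = 4m+1.
Then (4m+1)^4 + 2(4m+1)^3 - (4m+1)^2 - 2(4m+1) + 8 = 256m^4 + 384m^3 + 176m^2 + 24m + 8 = 4(64m^4 + 96m^3 + 44m^2 + 6m + 2).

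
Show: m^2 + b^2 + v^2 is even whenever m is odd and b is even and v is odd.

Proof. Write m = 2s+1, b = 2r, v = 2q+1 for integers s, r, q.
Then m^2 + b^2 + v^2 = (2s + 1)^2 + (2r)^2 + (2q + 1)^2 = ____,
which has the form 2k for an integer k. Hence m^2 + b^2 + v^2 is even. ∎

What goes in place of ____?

2(2q^2 + 2q + 2r^2 + 2s^2 + 2s + 1)

(2s + 1)^2 + (2r)^2 + (2q + 1)^2 = 4q^2 + 4q + 4r^2 + 4s^2 + 4s + 2
= 2(2q^2 + 2q + 2r^2 + 2s^2 + 2s + 1).
Since 2q^2 + 2q + 2r^2 + 2s^2 + 2s + 1 is an integer, the sum of squares is of the form 2k for an integer k.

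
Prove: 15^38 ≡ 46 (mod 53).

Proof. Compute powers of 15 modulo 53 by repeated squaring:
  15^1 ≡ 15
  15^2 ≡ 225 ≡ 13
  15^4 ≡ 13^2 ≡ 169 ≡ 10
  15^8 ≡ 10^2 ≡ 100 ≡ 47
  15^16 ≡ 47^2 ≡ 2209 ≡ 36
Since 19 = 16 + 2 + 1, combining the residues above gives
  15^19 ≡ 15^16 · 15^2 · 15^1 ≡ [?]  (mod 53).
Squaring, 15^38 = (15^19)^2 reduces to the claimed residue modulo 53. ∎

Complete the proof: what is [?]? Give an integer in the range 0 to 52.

Multiply the listed residues: 36 · 13 · 15 = 468 → 7020.
Reducing modulo 53: 7020 = 132·53 + 24, so 15^19 ≡ 24.

24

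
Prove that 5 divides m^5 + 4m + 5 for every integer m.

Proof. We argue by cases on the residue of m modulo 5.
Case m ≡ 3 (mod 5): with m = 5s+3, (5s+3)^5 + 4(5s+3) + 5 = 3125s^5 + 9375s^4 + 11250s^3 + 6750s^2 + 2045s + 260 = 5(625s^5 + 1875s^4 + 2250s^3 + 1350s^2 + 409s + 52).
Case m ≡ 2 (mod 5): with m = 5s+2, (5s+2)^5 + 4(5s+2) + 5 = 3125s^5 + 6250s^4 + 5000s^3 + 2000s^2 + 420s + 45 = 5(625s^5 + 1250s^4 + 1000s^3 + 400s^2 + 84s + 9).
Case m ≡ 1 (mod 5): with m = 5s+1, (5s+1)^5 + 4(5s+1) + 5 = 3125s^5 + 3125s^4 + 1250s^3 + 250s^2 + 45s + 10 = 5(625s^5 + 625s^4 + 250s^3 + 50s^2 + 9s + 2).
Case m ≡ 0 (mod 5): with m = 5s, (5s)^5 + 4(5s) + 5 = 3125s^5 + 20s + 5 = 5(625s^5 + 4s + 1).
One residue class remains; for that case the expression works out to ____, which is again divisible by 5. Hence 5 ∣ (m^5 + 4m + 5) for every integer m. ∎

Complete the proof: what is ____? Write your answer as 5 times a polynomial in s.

5(625s^5 + 2500s^4 + 4000s^3 + 3200s^2 + 1284s + 209)

Only m ≡ 4 (mod 5) is unaccounted for. Put m = 5s+4:
(5s+4)^5 + 4(5s+4) + 5 expands to 3125s^5 + 12500s^4 + 20000s^3 + 16000s^2 + 6420s + 1045,
and factoring out 5 leaves 5(625s^5 + 2500s^4 + 4000s^3 + 3200s^2 + 1284s + 209).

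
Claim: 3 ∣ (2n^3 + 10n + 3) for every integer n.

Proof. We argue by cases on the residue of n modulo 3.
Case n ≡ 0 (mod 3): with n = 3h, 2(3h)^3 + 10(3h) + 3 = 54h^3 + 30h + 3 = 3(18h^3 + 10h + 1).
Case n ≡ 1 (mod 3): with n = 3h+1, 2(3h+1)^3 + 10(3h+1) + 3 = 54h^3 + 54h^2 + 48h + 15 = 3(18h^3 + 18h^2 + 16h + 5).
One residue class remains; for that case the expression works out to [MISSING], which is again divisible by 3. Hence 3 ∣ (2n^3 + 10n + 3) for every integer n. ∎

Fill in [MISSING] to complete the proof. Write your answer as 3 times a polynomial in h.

3(18h^3 + 36h^2 + 34h + 13)

Only n ≡ 2 (mod 3) is unaccounted for. Put n = 3h+2:
2(3h+2)^3 + 10(3h+2) + 3 expands to 54h^3 + 108h^2 + 102h + 39,
and factoring out 3 leaves 3(18h^3 + 36h^2 + 34h + 13).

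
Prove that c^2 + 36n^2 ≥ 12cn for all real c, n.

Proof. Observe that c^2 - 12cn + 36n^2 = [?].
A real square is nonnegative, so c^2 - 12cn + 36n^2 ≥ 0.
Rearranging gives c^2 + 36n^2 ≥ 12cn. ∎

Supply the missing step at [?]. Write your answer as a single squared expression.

(c - 6n)^2

The leading and trailing coefficients are 1^2 and 6^2, and 12 = 2·1·6, so the trinomial is (c - 6n)^2.
Hence c^2 - 12cn + 36n^2 ≥ 0.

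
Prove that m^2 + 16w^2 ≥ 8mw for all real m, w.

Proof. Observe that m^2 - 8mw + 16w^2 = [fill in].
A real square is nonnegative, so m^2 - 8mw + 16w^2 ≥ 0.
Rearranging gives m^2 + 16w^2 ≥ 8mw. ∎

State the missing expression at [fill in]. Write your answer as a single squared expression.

m^2 - 8mw + 16w^2 is a perfect-square trinomial: the outer terms are (m)^2 and (4w)^2, and the cross term is -2·m·4w.
So m^2 - 8mw + 16w^2 = (m - 4w)^2 ≥ 0.

(m - 4w)^2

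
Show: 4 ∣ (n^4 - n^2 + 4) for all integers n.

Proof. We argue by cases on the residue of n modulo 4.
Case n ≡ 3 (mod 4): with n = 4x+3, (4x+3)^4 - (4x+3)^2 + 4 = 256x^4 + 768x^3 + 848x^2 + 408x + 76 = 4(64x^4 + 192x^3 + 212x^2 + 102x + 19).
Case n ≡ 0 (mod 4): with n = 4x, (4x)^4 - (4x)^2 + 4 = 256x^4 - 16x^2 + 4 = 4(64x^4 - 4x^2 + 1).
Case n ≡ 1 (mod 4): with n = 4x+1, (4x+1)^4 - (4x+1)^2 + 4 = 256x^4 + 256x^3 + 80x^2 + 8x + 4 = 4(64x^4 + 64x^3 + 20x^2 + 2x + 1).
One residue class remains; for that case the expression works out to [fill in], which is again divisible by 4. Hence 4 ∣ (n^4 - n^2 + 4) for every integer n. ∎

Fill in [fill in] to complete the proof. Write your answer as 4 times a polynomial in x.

4(64x^4 + 128x^3 + 92x^2 + 28x + 4)

The residues treated are {3, 0, 1}, so the missing case is n ≡ 2 (mod 4); write n = 4x+2.
Then (4x+2)^4 - (4x+2)^2 + 4 = 256x^4 + 512x^3 + 368x^2 + 112x + 16 = 4(64x^4 + 128x^3 + 92x^2 + 28x + 4).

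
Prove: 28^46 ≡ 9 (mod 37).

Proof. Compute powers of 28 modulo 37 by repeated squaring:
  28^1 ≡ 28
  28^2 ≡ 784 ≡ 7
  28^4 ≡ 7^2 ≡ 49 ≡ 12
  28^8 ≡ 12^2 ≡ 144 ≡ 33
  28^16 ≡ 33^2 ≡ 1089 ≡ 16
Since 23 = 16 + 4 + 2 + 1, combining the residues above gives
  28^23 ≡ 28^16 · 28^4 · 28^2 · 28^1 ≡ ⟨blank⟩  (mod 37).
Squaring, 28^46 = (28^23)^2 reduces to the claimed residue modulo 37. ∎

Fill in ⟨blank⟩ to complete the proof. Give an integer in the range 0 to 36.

Multiply the listed residues: 16 · 12 · 7 · 28 = 192 → 1344 → 37632.
Reducing modulo 37: 37632 = 1017·37 + 3, so 28^23 ≡ 3.

3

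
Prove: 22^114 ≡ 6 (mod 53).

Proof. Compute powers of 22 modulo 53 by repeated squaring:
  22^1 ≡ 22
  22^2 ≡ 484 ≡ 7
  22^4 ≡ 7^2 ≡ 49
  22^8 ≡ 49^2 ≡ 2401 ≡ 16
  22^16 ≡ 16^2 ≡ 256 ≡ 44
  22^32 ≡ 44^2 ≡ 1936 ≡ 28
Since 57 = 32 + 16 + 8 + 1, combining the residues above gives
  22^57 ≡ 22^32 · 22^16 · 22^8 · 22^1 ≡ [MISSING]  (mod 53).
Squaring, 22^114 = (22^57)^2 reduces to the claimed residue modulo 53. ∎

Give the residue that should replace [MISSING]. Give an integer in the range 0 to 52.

18

Multiply the listed residues: 28 · 44 · 16 · 22 = 1232 → 19712 → 433664.
Reducing modulo 53: 433664 = 8182·53 + 18, so 22^57 ≡ 18.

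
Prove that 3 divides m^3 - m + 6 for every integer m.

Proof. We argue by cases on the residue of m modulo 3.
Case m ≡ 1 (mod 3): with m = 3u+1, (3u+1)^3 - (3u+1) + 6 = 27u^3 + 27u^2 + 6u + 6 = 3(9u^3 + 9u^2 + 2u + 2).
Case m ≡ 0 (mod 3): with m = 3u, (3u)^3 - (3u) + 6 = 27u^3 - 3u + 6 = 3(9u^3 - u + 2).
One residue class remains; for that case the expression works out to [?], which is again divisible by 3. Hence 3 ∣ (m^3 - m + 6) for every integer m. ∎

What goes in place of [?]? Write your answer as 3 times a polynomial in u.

3(9u^3 + 18u^2 + 11u + 4)

Only m ≡ 2 (mod 3) is unaccounted for. Put m = 3u+2:
(3u+2)^3 - (3u+2) + 6 expands to 27u^3 + 54u^2 + 33u + 12,
and factoring out 3 leaves 3(9u^3 + 18u^2 + 11u + 4).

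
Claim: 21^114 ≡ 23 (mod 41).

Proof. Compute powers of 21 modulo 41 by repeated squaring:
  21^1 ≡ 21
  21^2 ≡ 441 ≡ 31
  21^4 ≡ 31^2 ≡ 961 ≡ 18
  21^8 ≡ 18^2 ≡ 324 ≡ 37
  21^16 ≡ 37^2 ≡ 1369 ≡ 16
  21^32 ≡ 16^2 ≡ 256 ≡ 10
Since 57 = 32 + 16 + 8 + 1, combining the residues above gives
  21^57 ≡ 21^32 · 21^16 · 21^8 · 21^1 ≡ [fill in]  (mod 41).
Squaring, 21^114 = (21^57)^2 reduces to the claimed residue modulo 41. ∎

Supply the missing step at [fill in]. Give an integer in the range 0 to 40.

Multiply the listed residues: 10 · 16 · 37 · 21 = 160 → 5920 → 124320.
Reducing modulo 41: 124320 = 3032·41 + 8, so 21^57 ≡ 8.

8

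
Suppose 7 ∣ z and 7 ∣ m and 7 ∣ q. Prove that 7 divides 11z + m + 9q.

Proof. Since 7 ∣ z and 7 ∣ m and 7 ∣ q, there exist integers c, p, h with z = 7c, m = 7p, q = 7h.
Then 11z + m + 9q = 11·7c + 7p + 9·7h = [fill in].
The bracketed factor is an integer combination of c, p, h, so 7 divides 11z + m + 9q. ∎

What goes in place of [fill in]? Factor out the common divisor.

7(11c + 9h + p)

Pull the common 7 out of every term: 11·7c + 7p + 9·7h = 7(11c + 9h + p).
11c + 9h + p is an integer, which exhibits the divisibility.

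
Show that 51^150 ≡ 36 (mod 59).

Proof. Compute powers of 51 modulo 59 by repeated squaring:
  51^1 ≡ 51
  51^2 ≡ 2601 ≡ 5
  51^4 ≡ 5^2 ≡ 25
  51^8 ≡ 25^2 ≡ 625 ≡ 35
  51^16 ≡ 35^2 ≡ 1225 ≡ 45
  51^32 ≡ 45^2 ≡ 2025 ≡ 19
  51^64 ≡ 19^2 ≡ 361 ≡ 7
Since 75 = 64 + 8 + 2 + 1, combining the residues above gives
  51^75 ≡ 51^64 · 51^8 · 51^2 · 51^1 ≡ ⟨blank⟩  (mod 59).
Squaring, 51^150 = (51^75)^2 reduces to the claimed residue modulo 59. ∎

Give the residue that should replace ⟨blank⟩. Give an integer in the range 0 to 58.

53

Multiply the listed residues: 7 · 35 · 5 · 51 = 245 → 1225 → 62475.
Reducing modulo 59: 62475 = 1058·59 + 53, so 51^75 ≡ 53.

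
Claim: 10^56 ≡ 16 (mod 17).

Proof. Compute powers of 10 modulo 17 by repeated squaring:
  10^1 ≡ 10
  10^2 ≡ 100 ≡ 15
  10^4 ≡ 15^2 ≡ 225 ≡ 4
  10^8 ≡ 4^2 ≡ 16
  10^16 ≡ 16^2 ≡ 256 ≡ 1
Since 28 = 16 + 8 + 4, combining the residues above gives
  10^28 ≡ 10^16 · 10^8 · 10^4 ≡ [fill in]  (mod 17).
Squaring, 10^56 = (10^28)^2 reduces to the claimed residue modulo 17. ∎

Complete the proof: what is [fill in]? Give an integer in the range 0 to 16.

13

Multiply the listed residues: 1 · 16 · 4 = 16 → 64.
Reducing modulo 17: 64 = 3·17 + 13, so 10^28 ≡ 13.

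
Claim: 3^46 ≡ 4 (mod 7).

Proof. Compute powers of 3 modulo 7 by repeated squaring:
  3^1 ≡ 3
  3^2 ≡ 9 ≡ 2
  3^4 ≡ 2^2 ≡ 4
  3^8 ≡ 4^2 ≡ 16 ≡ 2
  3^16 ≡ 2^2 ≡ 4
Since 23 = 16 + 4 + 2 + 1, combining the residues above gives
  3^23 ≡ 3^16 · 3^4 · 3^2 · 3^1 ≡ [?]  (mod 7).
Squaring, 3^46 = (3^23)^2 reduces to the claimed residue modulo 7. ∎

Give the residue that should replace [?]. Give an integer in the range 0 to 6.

5

3^16 · 3^4 · 3^2 · 3^1 ≡ 4 · 4 · 2 · 3 = 96.
96 mod 7 = 5, so 3^23 ≡ 5 (mod 7).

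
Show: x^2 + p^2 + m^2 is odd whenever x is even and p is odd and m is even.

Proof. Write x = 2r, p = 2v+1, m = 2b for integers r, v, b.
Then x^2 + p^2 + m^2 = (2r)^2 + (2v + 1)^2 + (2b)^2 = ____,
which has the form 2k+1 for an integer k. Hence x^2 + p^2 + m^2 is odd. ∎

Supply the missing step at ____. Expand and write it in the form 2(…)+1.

(2r)^2 + (2v + 1)^2 + (2b)^2 = 4b^2 + 4r^2 + 4v^2 + 4v + 1
= 2(2b^2 + 2r^2 + 2v^2 + 2v) + 1.
Since 2b^2 + 2r^2 + 2v^2 + 2v is an integer, the sum of squares is of the form 2k+1 for an integer k.

2(2b^2 + 2r^2 + 2v^2 + 2v) + 1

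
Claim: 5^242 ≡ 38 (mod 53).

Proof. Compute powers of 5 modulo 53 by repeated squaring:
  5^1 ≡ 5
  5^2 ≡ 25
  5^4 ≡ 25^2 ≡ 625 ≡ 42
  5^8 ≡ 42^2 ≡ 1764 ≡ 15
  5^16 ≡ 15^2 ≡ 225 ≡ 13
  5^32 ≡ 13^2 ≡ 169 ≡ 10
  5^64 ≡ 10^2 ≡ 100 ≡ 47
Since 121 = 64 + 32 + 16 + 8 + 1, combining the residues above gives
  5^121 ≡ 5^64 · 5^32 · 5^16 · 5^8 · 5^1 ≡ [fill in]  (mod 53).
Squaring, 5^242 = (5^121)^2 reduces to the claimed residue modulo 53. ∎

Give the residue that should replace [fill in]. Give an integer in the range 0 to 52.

5^64 · 5^32 · 5^16 · 5^8 · 5^1 ≡ 47 · 10 · 13 · 15 · 5 = 458250.
458250 mod 53 = 12, so 5^121 ≡ 12 (mod 53).

12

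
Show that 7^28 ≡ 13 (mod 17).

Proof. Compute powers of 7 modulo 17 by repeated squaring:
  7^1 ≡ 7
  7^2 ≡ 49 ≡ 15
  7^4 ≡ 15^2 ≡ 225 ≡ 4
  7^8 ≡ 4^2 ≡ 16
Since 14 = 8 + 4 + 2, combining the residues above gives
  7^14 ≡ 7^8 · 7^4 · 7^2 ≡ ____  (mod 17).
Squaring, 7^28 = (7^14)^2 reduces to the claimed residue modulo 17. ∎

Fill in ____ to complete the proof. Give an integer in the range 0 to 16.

8

Multiply the listed residues: 16 · 4 · 15 = 64 → 960.
Reducing modulo 17: 960 = 56·17 + 8, so 7^14 ≡ 8.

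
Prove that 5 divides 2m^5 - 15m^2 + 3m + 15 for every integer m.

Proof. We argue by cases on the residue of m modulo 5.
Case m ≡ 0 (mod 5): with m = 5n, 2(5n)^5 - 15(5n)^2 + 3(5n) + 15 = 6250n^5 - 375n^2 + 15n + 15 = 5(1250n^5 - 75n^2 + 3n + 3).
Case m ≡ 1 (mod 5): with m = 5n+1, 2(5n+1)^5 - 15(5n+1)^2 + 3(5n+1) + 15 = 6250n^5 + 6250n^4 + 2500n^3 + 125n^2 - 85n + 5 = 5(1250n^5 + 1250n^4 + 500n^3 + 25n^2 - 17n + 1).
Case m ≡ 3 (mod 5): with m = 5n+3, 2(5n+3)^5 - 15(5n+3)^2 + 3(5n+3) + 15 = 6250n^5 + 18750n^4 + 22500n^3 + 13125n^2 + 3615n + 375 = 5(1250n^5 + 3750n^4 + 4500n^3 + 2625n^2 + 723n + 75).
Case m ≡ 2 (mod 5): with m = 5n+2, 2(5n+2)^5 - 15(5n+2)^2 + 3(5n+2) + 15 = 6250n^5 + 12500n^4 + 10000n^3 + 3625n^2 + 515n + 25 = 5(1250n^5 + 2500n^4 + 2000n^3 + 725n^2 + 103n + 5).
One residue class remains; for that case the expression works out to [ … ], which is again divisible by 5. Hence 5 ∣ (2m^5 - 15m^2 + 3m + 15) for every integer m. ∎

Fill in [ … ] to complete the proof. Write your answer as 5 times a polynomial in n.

Only m ≡ 4 (mod 5) is unaccounted for. Put m = 5n+4:
2(5n+4)^5 - 15(5n+4)^2 + 3(5n+4) + 15 expands to 6250n^5 + 25000n^4 + 40000n^3 + 31625n^2 + 12215n + 1835,
and factoring out 5 leaves 5(1250n^5 + 5000n^4 + 8000n^3 + 6325n^2 + 2443n + 367).

5(1250n^5 + 5000n^4 + 8000n^3 + 6325n^2 + 2443n + 367)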